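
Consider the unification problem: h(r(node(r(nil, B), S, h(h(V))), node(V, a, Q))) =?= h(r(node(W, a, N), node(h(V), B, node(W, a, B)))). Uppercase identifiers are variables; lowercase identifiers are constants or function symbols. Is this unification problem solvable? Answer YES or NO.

Decompose h/1: r(node(r(nil, B), S, h(h(V))), node(V, a, Q)) =?= r(node(W, a, N), node(h(V), B, node(W, a, B))).
Decompose r/2: node(r(nil, B), S, h(h(V))) =?= node(W, a, N),  node(V, a, Q) =?= node(h(V), B, node(W, a, B)).
Decompose node/3: r(nil, B) =?= W,  S =?= a,  h(h(V)) =?= N.
Bind W := r(nil, B); substituting into the one remaining equation that mentions W gives: node(V, a, Q) =?= node(h(V), B, node(r(nil, B), a, B)).
Bind S := a; no other remaining equation mentions S.
Bind N := h(h(V)); no other remaining equation mentions N.
Decompose node/3: V =?= h(V),  a =?= B,  Q =?= node(r(nil, B), a, B).
Occurs check fails: V occurs in h(V); the equation V =?= h(V) has no finite solution.

NO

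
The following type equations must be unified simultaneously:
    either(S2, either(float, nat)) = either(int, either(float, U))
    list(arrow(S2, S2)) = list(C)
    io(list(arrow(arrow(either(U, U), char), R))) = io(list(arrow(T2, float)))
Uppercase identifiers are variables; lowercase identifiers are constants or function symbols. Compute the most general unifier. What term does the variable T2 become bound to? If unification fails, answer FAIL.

Decompose either/2: S2 = int,  either(float, nat) = either(float, U).
Bind S2 := int; substituting into the one remaining equation that mentions S2 gives: list(arrow(int, int)) = list(C).
Decompose either/2: float = float,  nat = U.
Delete trivial equation float = float.
Bind U := nat; substituting into the one remaining equation that mentions U gives: io(list(arrow(arrow(either(nat, nat), char), R))) = io(list(arrow(T2, float))).
Decompose list/1: arrow(int, int) = C.
Bind C := arrow(int, int); no other remaining equation mentions C.
Decompose io/1: list(arrow(arrow(either(nat, nat), char), R)) = list(arrow(T2, float)).
Decompose list/1: arrow(arrow(either(nat, nat), char), R) = arrow(T2, float).
Decompose arrow/2: arrow(either(nat, nat), char) = T2,  R = float.
Bind T2 := arrow(either(nat, nat), char); no other remaining equation mentions T2.
Bind R := float.
MGU = { S2 := int, U := nat, C := arrow(int, int), T2 := arrow(either(nat, nat), char), R := float }, so T2 := arrow(either(nat, nat), char).

arrow(either(nat, nat), char)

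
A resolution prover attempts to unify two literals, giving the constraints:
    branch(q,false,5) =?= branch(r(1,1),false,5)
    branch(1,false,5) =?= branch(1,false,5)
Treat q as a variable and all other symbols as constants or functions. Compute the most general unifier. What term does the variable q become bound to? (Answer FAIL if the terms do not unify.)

r(1,1)

Decompose branch/3: q =?= r(1,1),  false =?= false,  5 =?= 5.
Bind q := r(1,1); no other remaining equation mentions q.
Delete trivial equation false =?= false.
Delete trivial equation 5 =?= 5.
Delete trivial equation branch(1,false,5) =?= branch(1,false,5).
MGU = { q ↦ r(1,1) }, so q ↦ r(1,1).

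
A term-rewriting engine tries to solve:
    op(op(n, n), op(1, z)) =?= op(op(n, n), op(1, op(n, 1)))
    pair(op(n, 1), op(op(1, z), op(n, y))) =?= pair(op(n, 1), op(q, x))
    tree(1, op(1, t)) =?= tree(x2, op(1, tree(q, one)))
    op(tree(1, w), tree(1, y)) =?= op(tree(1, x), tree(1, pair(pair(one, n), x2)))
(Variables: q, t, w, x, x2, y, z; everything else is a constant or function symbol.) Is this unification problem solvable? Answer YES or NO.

YES

Decompose op/2: op(n, n) =?= op(n, n),  op(1, z) =?= op(1, op(n, 1)).
Delete trivial equation op(n, n) =?= op(n, n).
Decompose op/2: 1 =?= 1,  z =?= op(n, 1).
Delete trivial equation 1 =?= 1.
Bind z := op(n, 1); substituting into the one remaining equation that mentions z gives: pair(op(n, 1), op(op(1, op(n, 1)), op(n, y))) =?= pair(op(n, 1), op(q, x)).
Decompose pair/2: op(n, 1) =?= op(n, 1),  op(op(1, op(n, 1)), op(n, y)) =?= op(q, x).
Delete trivial equation op(n, 1) =?= op(n, 1).
Decompose op/2: op(1, op(n, 1)) =?= q,  op(n, y) =?= x.
Bind q := op(1, op(n, 1)); substituting into the one remaining equation that mentions q gives: tree(1, op(1, t)) =?= tree(x2, op(1, tree(op(1, op(n, 1)), one))).
Bind x := op(n, y); substituting into the one remaining equation that mentions x gives: op(tree(1, w), tree(1, y)) =?= op(tree(1, op(n, y)), tree(1, pair(pair(one, n), x2))).
Decompose tree/2: 1 =?= x2,  op(1, t) =?= op(1, tree(op(1, op(n, 1)), one)).
Bind x2 := 1; substituting into the one remaining equation that mentions x2 gives: op(tree(1, w), tree(1, y)) =?= op(tree(1, op(n, y)), tree(1, pair(pair(one, n), 1))).
Decompose op/2: 1 =?= 1,  t =?= tree(op(1, op(n, 1)), one).
Delete trivial equation 1 =?= 1.
Bind t := tree(op(1, op(n, 1)), one); no other remaining equation mentions t.
Decompose op/2: tree(1, w) =?= tree(1, op(n, y)),  tree(1, y) =?= tree(1, pair(pair(one, n), 1)).
Decompose tree/2: 1 =?= 1,  w =?= op(n, y).
Delete trivial equation 1 =?= 1.
Bind w := op(n, y); no other remaining equation mentions w.
Decompose tree/2: 1 =?= 1,  y =?= pair(pair(one, n), 1).
Delete trivial equation 1 =?= 1.
Bind y := pair(pair(one, n), 1). Substituting into the earlier bindings gives x := op(n, pair(pair(one, n), 1)), w := op(n, pair(pair(one, n), 1)).
No equations remain and no clash or occurs-check failure arose, so a unifier exists.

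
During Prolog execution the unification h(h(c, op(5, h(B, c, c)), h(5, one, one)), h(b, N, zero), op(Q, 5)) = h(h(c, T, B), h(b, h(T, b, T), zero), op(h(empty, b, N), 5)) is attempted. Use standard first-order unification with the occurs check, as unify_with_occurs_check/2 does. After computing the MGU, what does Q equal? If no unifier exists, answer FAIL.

Decompose h/3: h(c, op(5, h(B, c, c)), h(5, one, one)) = h(c, T, B),  h(b, N, zero) = h(b, h(T, b, T), zero),  op(Q, 5) = op(h(empty, b, N), 5).
Decompose h/3: c = c,  op(5, h(B, c, c)) = T,  h(5, one, one) = B.
Delete trivial equation c = c.
Bind T := op(5, h(B, c, c)); substituting into the one remaining equation that mentions T gives: h(b, N, zero) = h(b, h(op(5, h(B, c, c)), b, op(5, h(B, c, c))), zero).
Bind B := h(5, one, one); substituting into the one remaining equation that mentions B gives: h(b, N, zero) = h(b, h(op(5, h(h(5, one, one), c, c)), b, op(5, h(h(5, one, one), c, c))), zero). Substituting into the earlier binding gives T := op(5, h(h(5, one, one), c, c)).
Decompose h/3: b = b,  N = h(op(5, h(h(5, one, one), c, c)), b, op(5, h(h(5, one, one), c, c))),  zero = zero.
Delete trivial equation b = b.
Bind N := h(op(5, h(h(5, one, one), c, c)), b, op(5, h(h(5, one, one), c, c))); substituting into the one remaining equation that mentions N gives: op(Q, 5) = op(h(empty, b, h(op(5, h(h(5, one, one), c, c)), b, op(5, h(h(5, one, one), c, c)))), 5).
Delete trivial equation zero = zero.
Decompose op/2: Q = h(empty, b, h(op(5, h(h(5, one, one), c, c)), b, op(5, h(h(5, one, one), c, c)))),  5 = 5.
Bind Q := h(empty, b, h(op(5, h(h(5, one, one), c, c)), b, op(5, h(h(5, one, one), c, c)))); no other remaining equation mentions Q.
Delete trivial equation 5 = 5.
MGU = { T -> op(5, h(h(5, one, one), c, c)), B -> h(5, one, one), N -> h(op(5, h(h(5, one, one), c, c)), b, op(5, h(h(5, one, one), c, c))), Q -> h(empty, b, h(op(5, h(h(5, one, one), c, c)), b, op(5, h(h(5, one, one), c, c)))) }, so Q -> h(empty, b, h(op(5, h(h(5, one, one), c, c)), b, op(5, h(h(5, one, one), c, c)))).

h(empty, b, h(op(5, h(h(5, one, one), c, c)), b, op(5, h(h(5, one, one), c, c))))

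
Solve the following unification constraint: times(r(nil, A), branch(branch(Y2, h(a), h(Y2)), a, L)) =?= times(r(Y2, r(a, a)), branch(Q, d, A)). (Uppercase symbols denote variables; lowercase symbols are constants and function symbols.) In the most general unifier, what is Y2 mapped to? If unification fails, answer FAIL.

Decompose times/2: r(nil, A) =?= r(Y2, r(a, a)),  branch(branch(Y2, h(a), h(Y2)), a, L) =?= branch(Q, d, A).
Decompose r/2: nil =?= Y2,  A =?= r(a, a).
Bind Y2 := nil; substituting into the one remaining equation that mentions Y2 gives: branch(branch(nil, h(a), h(nil)), a, L) =?= branch(Q, d, A).
Bind A := r(a, a); substituting into the remaining equation gives: branch(branch(nil, h(a), h(nil)), a, L) =?= branch(Q, d, r(a, a)).
Decompose branch/3: branch(nil, h(a), h(nil)) =?= Q,  a =?= d,  L =?= r(a, a).
Bind Q := branch(nil, h(a), h(nil)); no other remaining equation mentions Q.
Clash: constants a and d differ; no unifier exists.

FAIL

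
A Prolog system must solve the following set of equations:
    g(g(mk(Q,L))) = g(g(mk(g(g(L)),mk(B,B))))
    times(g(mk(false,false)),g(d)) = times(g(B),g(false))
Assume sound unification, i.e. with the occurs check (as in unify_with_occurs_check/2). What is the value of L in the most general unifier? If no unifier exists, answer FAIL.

FAIL

Decompose g/1: g(mk(Q,L)) = g(mk(g(g(L)),mk(B,B))).
Decompose g/1: mk(Q,L) = mk(g(g(L)),mk(B,B)).
Decompose mk/2: Q = g(g(L)),  L = mk(B,B).
Bind Q := g(g(L)); no other remaining equation mentions Q.
Bind L := mk(B,B); no other remaining equation mentions L. Substituting into the earlier binding gives Q := g(g(mk(B,B))).
Decompose times/2: g(mk(false,false)) = g(B),  g(d) = g(false).
Decompose g/1: mk(false,false) = B.
Bind B := mk(false,false); no other remaining equation mentions B. Substituting into the earlier bindings gives Q := g(g(mk(mk(false,false),mk(false,false)))), L := mk(mk(false,false),mk(false,false)).
Decompose g/1: d = false.
Clash: constants d and false differ; no unifier exists.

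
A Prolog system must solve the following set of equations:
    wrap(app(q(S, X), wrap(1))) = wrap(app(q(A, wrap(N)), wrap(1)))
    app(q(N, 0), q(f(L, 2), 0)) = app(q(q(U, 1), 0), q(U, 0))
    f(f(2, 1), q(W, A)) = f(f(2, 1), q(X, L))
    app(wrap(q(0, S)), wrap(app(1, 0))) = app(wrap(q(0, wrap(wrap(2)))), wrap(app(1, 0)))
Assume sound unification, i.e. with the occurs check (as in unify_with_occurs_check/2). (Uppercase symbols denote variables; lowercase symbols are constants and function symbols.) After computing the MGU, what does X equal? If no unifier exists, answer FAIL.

wrap(q(f(wrap(wrap(2)), 2), 1))

Decompose wrap/1: app(q(S, X), wrap(1)) = app(q(A, wrap(N)), wrap(1)).
Decompose app/2: q(S, X) = q(A, wrap(N)),  wrap(1) = wrap(1).
Decompose q/2: S = A,  X = wrap(N).
Bind S := A; substituting into the one remaining equation that mentions S gives: app(wrap(q(0, A)), wrap(app(1, 0))) = app(wrap(q(0, wrap(wrap(2)))), wrap(app(1, 0))).
Bind X := wrap(N); substituting into the one remaining equation that mentions X gives: f(f(2, 1), q(W, A)) = f(f(2, 1), q(wrap(N), L)).
Delete trivial equation wrap(1) = wrap(1).
Decompose app/2: q(N, 0) = q(q(U, 1), 0),  q(f(L, 2), 0) = q(U, 0).
Decompose q/2: N = q(U, 1),  0 = 0.
Bind N := q(U, 1); substituting into the one remaining equation that mentions N gives: f(f(2, 1), q(W, A)) = f(f(2, 1), q(wrap(q(U, 1)), L)). Substituting into the earlier binding gives X := wrap(q(U, 1)).
Delete trivial equation 0 = 0.
Decompose q/2: f(L, 2) = U,  0 = 0.
Bind U := f(L, 2); substituting into the one remaining equation that mentions U gives: f(f(2, 1), q(W, A)) = f(f(2, 1), q(wrap(q(f(L, 2), 1)), L)). Substituting into the earlier bindings gives X := wrap(q(f(L, 2), 1)), N := q(f(L, 2), 1).
Delete trivial equation 0 = 0.
Decompose f/2: f(2, 1) = f(2, 1),  q(W, A) = q(wrap(q(f(L, 2), 1)), L).
Delete trivial equation f(2, 1) = f(2, 1).
Decompose q/2: W = wrap(q(f(L, 2), 1)),  A = L.
Bind W := wrap(q(f(L, 2), 1)); no other remaining equation mentions W.
Bind A := L; substituting into the remaining equation gives: app(wrap(q(0, L)), wrap(app(1, 0))) = app(wrap(q(0, wrap(wrap(2)))), wrap(app(1, 0))). Substituting into the earlier binding gives S := L.
Decompose app/2: wrap(q(0, L)) = wrap(q(0, wrap(wrap(2)))),  wrap(app(1, 0)) = wrap(app(1, 0)).
Decompose wrap/1: q(0, L) = q(0, wrap(wrap(2))).
Decompose q/2: 0 = 0,  L = wrap(wrap(2)).
Delete trivial equation 0 = 0.
Bind L := wrap(wrap(2)); no other remaining equation mentions L. Substituting into the earlier bindings gives S := wrap(wrap(2)), X := wrap(q(f(wrap(wrap(2)), 2), 1)), N := q(f(wrap(wrap(2)), 2), 1), U := f(wrap(wrap(2)), 2), W := wrap(q(f(wrap(wrap(2)), 2), 1)), A := wrap(wrap(2)).
Delete trivial equation wrap(app(1, 0)) = wrap(app(1, 0)).
MGU = { S ↦ wrap(wrap(2)), X ↦ wrap(q(f(wrap(wrap(2)), 2), 1)), N ↦ q(f(wrap(wrap(2)), 2), 1), U ↦ f(wrap(wrap(2)), 2), W ↦ wrap(q(f(wrap(wrap(2)), 2), 1)), A ↦ wrap(wrap(2)), L ↦ wrap(wrap(2)) }, so X ↦ wrap(q(f(wrap(wrap(2)), 2), 1)).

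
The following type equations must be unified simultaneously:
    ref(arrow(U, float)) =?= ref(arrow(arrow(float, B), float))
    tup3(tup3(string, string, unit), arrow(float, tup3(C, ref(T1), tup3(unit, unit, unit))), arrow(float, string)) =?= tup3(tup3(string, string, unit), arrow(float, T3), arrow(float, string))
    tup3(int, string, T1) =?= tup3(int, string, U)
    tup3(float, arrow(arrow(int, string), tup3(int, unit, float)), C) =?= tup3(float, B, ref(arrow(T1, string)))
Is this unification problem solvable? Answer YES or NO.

YES

Decompose ref/1: arrow(U, float) =?= arrow(arrow(float, B), float).
Decompose arrow/2: U =?= arrow(float, B),  float =?= float.
Bind U := arrow(float, B); substituting into the one remaining equation that mentions U gives: tup3(int, string, T1) =?= tup3(int, string, arrow(float, B)).
Delete trivial equation float =?= float.
Decompose tup3/3: tup3(string, string, unit) =?= tup3(string, string, unit),  arrow(float, tup3(C, ref(T1), tup3(unit, unit, unit))) =?= arrow(float, T3),  arrow(float, string) =?= arrow(float, string).
Delete trivial equation tup3(string, string, unit) =?= tup3(string, string, unit).
Decompose arrow/2: float =?= float,  tup3(C, ref(T1), tup3(unit, unit, unit)) =?= T3.
Delete trivial equation float =?= float.
Bind T3 := tup3(C, ref(T1), tup3(unit, unit, unit)); no other remaining equation mentions T3.
Delete trivial equation arrow(float, string) =?= arrow(float, string).
Decompose tup3/3: int =?= int,  string =?= string,  T1 =?= arrow(float, B).
Delete trivial equation int =?= int.
Delete trivial equation string =?= string.
Bind T1 := arrow(float, B); substituting into the remaining equation gives: tup3(float, arrow(arrow(int, string), tup3(int, unit, float)), C) =?= tup3(float, B, ref(arrow(arrow(float, B), string))). Substituting into the earlier binding gives T3 := tup3(C, ref(arrow(float, B)), tup3(unit, unit, unit)).
Decompose tup3/3: float =?= float,  arrow(arrow(int, string), tup3(int, unit, float)) =?= B,  C =?= ref(arrow(arrow(float, B), string)).
Delete trivial equation float =?= float.
Bind B := arrow(arrow(int, string), tup3(int, unit, float)); substituting into the remaining equation gives: C =?= ref(arrow(arrow(float, arrow(arrow(int, string), tup3(int, unit, float))), string)). Substituting into the earlier bindings gives U := arrow(float, arrow(arrow(int, string), tup3(int, unit, float))), T3 := tup3(C, ref(arrow(float, arrow(arrow(int, string), tup3(int, unit, float)))), tup3(unit, unit, unit)), T1 := arrow(float, arrow(arrow(int, string), tup3(int, unit, float))).
Bind C := ref(arrow(arrow(float, arrow(arrow(int, string), tup3(int, unit, float))), string)). Substituting into the earlier binding gives T3 := tup3(ref(arrow(arrow(float, arrow(arrow(int, string), tup3(int, unit, float))), string)), ref(arrow(float, arrow(arrow(int, string), tup3(int, unit, float)))), tup3(unit, unit, unit)).
No equations remain and no clash or occurs-check failure arose, so a unifier exists.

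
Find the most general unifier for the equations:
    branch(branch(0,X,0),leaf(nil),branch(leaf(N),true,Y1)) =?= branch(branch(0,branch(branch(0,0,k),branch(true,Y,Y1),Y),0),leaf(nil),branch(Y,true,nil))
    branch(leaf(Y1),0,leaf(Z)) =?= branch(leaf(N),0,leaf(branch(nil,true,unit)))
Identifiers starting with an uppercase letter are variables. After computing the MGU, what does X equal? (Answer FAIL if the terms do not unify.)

Decompose branch/3: branch(0,X,0) =?= branch(0,branch(branch(0,0,k),branch(true,Y,Y1),Y),0),  leaf(nil) =?= leaf(nil),  branch(leaf(N),true,Y1) =?= branch(Y,true,nil).
Decompose branch/3: 0 =?= 0,  X =?= branch(branch(0,0,k),branch(true,Y,Y1),Y),  0 =?= 0.
Delete trivial equation 0 =?= 0.
Bind X := branch(branch(0,0,k),branch(true,Y,Y1),Y); no other remaining equation mentions X.
Delete trivial equation 0 =?= 0.
Delete trivial equation leaf(nil) =?= leaf(nil).
Decompose branch/3: leaf(N) =?= Y,  true =?= true,  Y1 =?= nil.
Bind Y := leaf(N); no other remaining equation mentions Y. Substituting into the earlier binding gives X := branch(branch(0,0,k),branch(true,leaf(N),Y1),leaf(N)).
Delete trivial equation true =?= true.
Bind Y1 := nil; substituting into the remaining equation gives: branch(leaf(nil),0,leaf(Z)) =?= branch(leaf(N),0,leaf(branch(nil,true,unit))). Substituting into the earlier binding gives X := branch(branch(0,0,k),branch(true,leaf(N),nil),leaf(N)).
Decompose branch/3: leaf(nil) =?= leaf(N),  0 =?= 0,  leaf(Z) =?= leaf(branch(nil,true,unit)).
Decompose leaf/1: nil =?= N.
Bind N := nil; no other remaining equation mentions N. Substituting into the earlier bindings gives X := branch(branch(0,0,k),branch(true,leaf(nil),nil),leaf(nil)), Y := leaf(nil).
Delete trivial equation 0 =?= 0.
Decompose leaf/1: Z =?= branch(nil,true,unit).
Bind Z := branch(nil,true,unit).
MGU = { X ↦ branch(branch(0,0,k),branch(true,leaf(nil),nil),leaf(nil)), Y ↦ leaf(nil), Y1 ↦ nil, N ↦ nil, Z ↦ branch(nil,true,unit) }, so X ↦ branch(branch(0,0,k),branch(true,leaf(nil),nil),leaf(nil)).

branch(branch(0,0,k),branch(true,leaf(nil),nil),leaf(nil))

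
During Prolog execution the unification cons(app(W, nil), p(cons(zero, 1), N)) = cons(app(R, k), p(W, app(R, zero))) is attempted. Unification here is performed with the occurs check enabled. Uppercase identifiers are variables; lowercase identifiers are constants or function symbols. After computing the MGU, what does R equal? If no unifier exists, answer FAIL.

FAIL

Decompose cons/2: app(W, nil) = app(R, k),  p(cons(zero, 1), N) = p(W, app(R, zero)).
Decompose app/2: W = R,  nil = k.
Bind W := R; substituting into the one remaining equation that mentions W gives: p(cons(zero, 1), N) = p(R, app(R, zero)).
Clash: constants nil and k differ; no unifier exists.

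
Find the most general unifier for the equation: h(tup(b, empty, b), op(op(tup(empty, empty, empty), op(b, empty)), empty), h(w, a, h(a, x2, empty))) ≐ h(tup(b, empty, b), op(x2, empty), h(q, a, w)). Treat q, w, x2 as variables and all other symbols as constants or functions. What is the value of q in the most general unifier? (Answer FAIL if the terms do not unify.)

h(a, op(tup(empty, empty, empty), op(b, empty)), empty)

Decompose h/3: tup(b, empty, b) ≐ tup(b, empty, b),  op(op(tup(empty, empty, empty), op(b, empty)), empty) ≐ op(x2, empty),  h(w, a, h(a, x2, empty)) ≐ h(q, a, w).
Delete trivial equation tup(b, empty, b) ≐ tup(b, empty, b).
Decompose op/2: op(tup(empty, empty, empty), op(b, empty)) ≐ x2,  empty ≐ empty.
Bind x2 := op(tup(empty, empty, empty), op(b, empty)); substituting into the one remaining equation that mentions x2 gives: h(w, a, h(a, op(tup(empty, empty, empty), op(b, empty)), empty)) ≐ h(q, a, w).
Delete trivial equation empty ≐ empty.
Decompose h/3: w ≐ q,  a ≐ a,  h(a, op(tup(empty, empty, empty), op(b, empty)), empty) ≐ w.
Bind w := q; substituting into the one remaining equation that mentions w gives: h(a, op(tup(empty, empty, empty), op(b, empty)), empty) ≐ q.
Delete trivial equation a ≐ a.
Bind q := h(a, op(tup(empty, empty, empty), op(b, empty)), empty). Substituting into the earlier binding gives w := h(a, op(tup(empty, empty, empty), op(b, empty)), empty).
MGU = { x2 := op(tup(empty, empty, empty), op(b, empty)), w := h(a, op(tup(empty, empty, empty), op(b, empty)), empty), q := h(a, op(tup(empty, empty, empty), op(b, empty)), empty) }, so q := h(a, op(tup(empty, empty, empty), op(b, empty)), empty).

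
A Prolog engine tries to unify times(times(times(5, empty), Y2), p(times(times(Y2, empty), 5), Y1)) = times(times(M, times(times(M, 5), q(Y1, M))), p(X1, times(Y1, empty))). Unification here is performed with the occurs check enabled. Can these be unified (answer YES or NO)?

NO

Decompose times/2: times(times(5, empty), Y2) = times(M, times(times(M, 5), q(Y1, M))),  p(times(times(Y2, empty), 5), Y1) = p(X1, times(Y1, empty)).
Decompose times/2: times(5, empty) = M,  Y2 = times(times(M, 5), q(Y1, M)).
Bind M := times(5, empty); substituting into the one remaining equation that mentions M gives: Y2 = times(times(times(5, empty), 5), q(Y1, times(5, empty))).
Bind Y2 := times(times(times(5, empty), 5), q(Y1, times(5, empty))); substituting into the remaining equation gives: p(times(times(times(times(times(5, empty), 5), q(Y1, times(5, empty))), empty), 5), Y1) = p(X1, times(Y1, empty)).
Decompose p/2: times(times(times(times(times(5, empty), 5), q(Y1, times(5, empty))), empty), 5) = X1,  Y1 = times(Y1, empty).
Bind X1 := times(times(times(times(times(5, empty), 5), q(Y1, times(5, empty))), empty), 5); no other remaining equation mentions X1.
Occurs check fails: Y1 occurs in times(Y1, empty); the equation Y1 = times(Y1, empty) has no finite solution.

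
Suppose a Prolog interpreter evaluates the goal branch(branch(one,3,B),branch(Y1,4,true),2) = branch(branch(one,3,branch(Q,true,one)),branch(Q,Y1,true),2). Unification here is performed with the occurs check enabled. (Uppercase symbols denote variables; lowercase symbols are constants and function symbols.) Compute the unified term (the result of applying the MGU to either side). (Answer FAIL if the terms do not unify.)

Decompose branch/3: branch(one,3,B) = branch(one,3,branch(Q,true,one)),  branch(Y1,4,true) = branch(Q,Y1,true),  2 = 2.
Decompose branch/3: one = one,  3 = 3,  B = branch(Q,true,one).
Delete trivial equation one = one.
Delete trivial equation 3 = 3.
Bind B := branch(Q,true,one); no other remaining equation mentions B.
Decompose branch/3: Y1 = Q,  4 = Y1,  true = true.
Bind Y1 := Q; substituting into the one remaining equation that mentions Y1 gives: 4 = Q.
Bind Q := 4; no other remaining equation mentions Q. Substituting into the earlier bindings gives B := branch(4,true,one), Y1 := 4.
Delete trivial equation true = true.
Delete trivial equation 2 = 2.
Applying the MGU to either side gives branch(branch(one,3,branch(4,true,one)),branch(4,4,true),2).

branch(branch(one,3,branch(4,true,one)),branch(4,4,true),2)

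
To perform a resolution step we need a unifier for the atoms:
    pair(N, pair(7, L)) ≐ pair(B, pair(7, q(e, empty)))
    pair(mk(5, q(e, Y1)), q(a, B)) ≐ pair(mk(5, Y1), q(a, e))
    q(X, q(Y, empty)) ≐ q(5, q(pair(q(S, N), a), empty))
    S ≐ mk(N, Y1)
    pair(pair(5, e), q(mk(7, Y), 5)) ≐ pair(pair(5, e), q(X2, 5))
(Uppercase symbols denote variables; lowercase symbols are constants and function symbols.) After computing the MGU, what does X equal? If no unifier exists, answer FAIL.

Decompose pair/2: N ≐ B,  pair(7, L) ≐ pair(7, q(e, empty)).
Bind N := B; substituting into the 2 remaining equations that mention N gives: q(X, q(Y, empty)) ≐ q(5, q(pair(q(S, B), a), empty)),  S ≐ mk(B, Y1).
Decompose pair/2: 7 ≐ 7,  L ≐ q(e, empty).
Delete trivial equation 7 ≐ 7.
Bind L := q(e, empty); no other remaining equation mentions L.
Decompose pair/2: mk(5, q(e, Y1)) ≐ mk(5, Y1),  q(a, B) ≐ q(a, e).
Decompose mk/2: 5 ≐ 5,  q(e, Y1) ≐ Y1.
Delete trivial equation 5 ≐ 5.
Occurs check fails: Y1 occurs in q(e, Y1); the equation Y1 ≐ q(e, Y1) has no finite solution.

FAIL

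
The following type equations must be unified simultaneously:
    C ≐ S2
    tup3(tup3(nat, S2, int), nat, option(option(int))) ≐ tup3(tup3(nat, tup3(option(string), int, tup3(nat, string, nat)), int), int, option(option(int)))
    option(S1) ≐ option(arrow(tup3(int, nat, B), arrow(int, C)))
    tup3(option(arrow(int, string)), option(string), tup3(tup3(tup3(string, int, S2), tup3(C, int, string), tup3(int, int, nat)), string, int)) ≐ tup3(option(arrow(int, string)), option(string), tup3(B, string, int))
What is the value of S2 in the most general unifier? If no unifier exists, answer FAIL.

Bind C := S2; substituting into the 2 remaining equations that mention C gives: option(S1) ≐ option(arrow(tup3(int, nat, B), arrow(int, S2))),  tup3(option(arrow(int, string)), option(string), tup3(tup3(tup3(string, int, S2), tup3(S2, int, string), tup3(int, int, nat)), string, int)) ≐ tup3(option(arrow(int, string)), option(string), tup3(B, string, int)).
Decompose tup3/3: tup3(nat, S2, int) ≐ tup3(nat, tup3(option(string), int, tup3(nat, string, nat)), int),  nat ≐ int,  option(option(int)) ≐ option(option(int)).
Decompose tup3/3: nat ≐ nat,  S2 ≐ tup3(option(string), int, tup3(nat, string, nat)),  int ≐ int.
Delete trivial equation nat ≐ nat.
Bind S2 := tup3(option(string), int, tup3(nat, string, nat)); substituting into the 2 remaining equations that mention S2 gives: option(S1) ≐ option(arrow(tup3(int, nat, B), arrow(int, tup3(option(string), int, tup3(nat, string, nat))))),  tup3(option(arrow(int, string)), option(string), tup3(tup3(tup3(string, int, tup3(option(string), int, tup3(nat, string, nat))), tup3(tup3(option(string), int, tup3(nat, string, nat)), int, string), tup3(int, int, nat)), string, int)) ≐ tup3(option(arrow(int, string)), option(string), tup3(B, string, int)). Substituting into the earlier binding gives C := tup3(option(string), int, tup3(nat, string, nat)).
Delete trivial equation int ≐ int.
Clash: constants nat and int differ; no unifier exists.

FAIL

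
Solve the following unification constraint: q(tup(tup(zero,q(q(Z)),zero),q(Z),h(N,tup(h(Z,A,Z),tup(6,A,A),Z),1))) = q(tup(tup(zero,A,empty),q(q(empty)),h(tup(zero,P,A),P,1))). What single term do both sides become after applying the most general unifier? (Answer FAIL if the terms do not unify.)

FAIL

Decompose q/1: tup(tup(zero,q(q(Z)),zero),q(Z),h(N,tup(h(Z,A,Z),tup(6,A,A),Z),1)) = tup(tup(zero,A,empty),q(q(empty)),h(tup(zero,P,A),P,1)).
Decompose tup/3: tup(zero,q(q(Z)),zero) = tup(zero,A,empty),  q(Z) = q(q(empty)),  h(N,tup(h(Z,A,Z),tup(6,A,A),Z),1) = h(tup(zero,P,A),P,1).
Decompose tup/3: zero = zero,  q(q(Z)) = A,  zero = empty.
Delete trivial equation zero = zero.
Bind A := q(q(Z)); substituting into the one remaining equation that mentions A gives: h(N,tup(h(Z,q(q(Z)),Z),tup(6,q(q(Z)),q(q(Z))),Z),1) = h(tup(zero,P,q(q(Z))),P,1).
Clash: constants zero and empty differ; no unifier exists.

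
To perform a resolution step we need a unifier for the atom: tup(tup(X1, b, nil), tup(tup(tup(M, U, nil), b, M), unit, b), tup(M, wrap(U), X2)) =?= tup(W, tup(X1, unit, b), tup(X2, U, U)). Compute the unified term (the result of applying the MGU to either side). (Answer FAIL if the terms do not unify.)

FAIL

Decompose tup/3: tup(X1, b, nil) =?= W,  tup(tup(tup(M, U, nil), b, M), unit, b) =?= tup(X1, unit, b),  tup(M, wrap(U), X2) =?= tup(X2, U, U).
Bind W := tup(X1, b, nil); no other remaining equation mentions W.
Decompose tup/3: tup(tup(M, U, nil), b, M) =?= X1,  unit =?= unit,  b =?= b.
Bind X1 := tup(tup(M, U, nil), b, M); no other remaining equation mentions X1. Substituting into the earlier binding gives W := tup(tup(tup(M, U, nil), b, M), b, nil).
Delete trivial equation unit =?= unit.
Delete trivial equation b =?= b.
Decompose tup/3: M =?= X2,  wrap(U) =?= U,  X2 =?= U.
Bind M := X2; no other remaining equation mentions M. Substituting into the earlier bindings gives W := tup(tup(tup(X2, U, nil), b, X2), b, nil), X1 := tup(tup(X2, U, nil), b, X2).
Occurs check fails: U occurs in wrap(U); the equation U =?= wrap(U) has no finite solution.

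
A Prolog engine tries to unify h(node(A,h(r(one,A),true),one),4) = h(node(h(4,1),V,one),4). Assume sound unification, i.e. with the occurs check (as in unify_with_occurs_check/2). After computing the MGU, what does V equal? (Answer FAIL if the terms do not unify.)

Decompose h/2: node(A,h(r(one,A),true),one) = node(h(4,1),V,one),  4 = 4.
Decompose node/3: A = h(4,1),  h(r(one,A),true) = V,  one = one.
Bind A := h(4,1); substituting into the one remaining equation that mentions A gives: h(r(one,h(4,1)),true) = V.
Bind V := h(r(one,h(4,1)),true); no other remaining equation mentions V.
Delete trivial equation one = one.
Delete trivial equation 4 = 4.
MGU = { A -> h(4,1), V -> h(r(one,h(4,1)),true) }, so V -> h(r(one,h(4,1)),true).

h(r(one,h(4,1)),true)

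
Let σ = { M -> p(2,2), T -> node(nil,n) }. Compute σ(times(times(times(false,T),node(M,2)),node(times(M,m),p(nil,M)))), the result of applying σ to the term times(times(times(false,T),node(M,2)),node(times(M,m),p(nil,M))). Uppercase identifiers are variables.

Replace each occurrence of M with p(2,2).
Replace each occurrence of T with node(nil,n).
Result: times(times(times(false,node(nil,n)),node(p(2,2),2)),node(times(p(2,2),m),p(nil,p(2,2)))).

times(times(times(false,node(nil,n)),node(p(2,2),2)),node(times(p(2,2),m),p(nil,p(2,2))))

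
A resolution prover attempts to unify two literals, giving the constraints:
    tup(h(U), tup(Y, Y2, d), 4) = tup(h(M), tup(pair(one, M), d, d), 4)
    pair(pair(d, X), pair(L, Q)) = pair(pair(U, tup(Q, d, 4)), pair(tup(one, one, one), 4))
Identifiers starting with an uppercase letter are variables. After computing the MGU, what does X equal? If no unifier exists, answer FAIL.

tup(4, d, 4)

Decompose tup/3: h(U) = h(M),  tup(Y, Y2, d) = tup(pair(one, M), d, d),  4 = 4.
Decompose h/1: U = M.
Bind U := M; substituting into the one remaining equation that mentions U gives: pair(pair(d, X), pair(L, Q)) = pair(pair(M, tup(Q, d, 4)), pair(tup(one, one, one), 4)).
Decompose tup/3: Y = pair(one, M),  Y2 = d,  d = d.
Bind Y := pair(one, M); no other remaining equation mentions Y.
Bind Y2 := d; no other remaining equation mentions Y2.
Delete trivial equation d = d.
Delete trivial equation 4 = 4.
Decompose pair/2: pair(d, X) = pair(M, tup(Q, d, 4)),  pair(L, Q) = pair(tup(one, one, one), 4).
Decompose pair/2: d = M,  X = tup(Q, d, 4).
Bind M := d; no other remaining equation mentions M. Substituting into the earlier bindings gives U := d, Y := pair(one, d).
Bind X := tup(Q, d, 4); no other remaining equation mentions X.
Decompose pair/2: L = tup(one, one, one),  Q = 4.
Bind L := tup(one, one, one); no other remaining equation mentions L.
Bind Q := 4. Substituting into the earlier binding gives X := tup(4, d, 4).
MGU = { U -> d, Y -> pair(one, d), Y2 -> d, M -> d, X -> tup(4, d, 4), L -> tup(one, one, one), Q -> 4 }, so X -> tup(4, d, 4).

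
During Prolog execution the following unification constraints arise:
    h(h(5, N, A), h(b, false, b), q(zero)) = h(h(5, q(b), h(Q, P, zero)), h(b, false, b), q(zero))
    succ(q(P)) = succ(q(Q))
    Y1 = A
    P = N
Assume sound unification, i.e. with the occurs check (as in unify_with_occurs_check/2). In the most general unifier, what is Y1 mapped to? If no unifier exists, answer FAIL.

h(q(b), q(b), zero)

Decompose h/3: h(5, N, A) = h(5, q(b), h(Q, P, zero)),  h(b, false, b) = h(b, false, b),  q(zero) = q(zero).
Decompose h/3: 5 = 5,  N = q(b),  A = h(Q, P, zero).
Delete trivial equation 5 = 5.
Bind N := q(b); substituting into the one remaining equation that mentions N gives: P = q(b).
Bind A := h(Q, P, zero); substituting into the one remaining equation that mentions A gives: Y1 = h(Q, P, zero).
Delete trivial equation h(b, false, b) = h(b, false, b).
Delete trivial equation q(zero) = q(zero).
Decompose succ/1: q(P) = q(Q).
Decompose q/1: P = Q.
Bind P := Q; substituting into the remaining equations gives: Y1 = h(Q, Q, zero),  Q = q(b). Substituting into the earlier binding gives A := h(Q, Q, zero).
Bind Y1 := h(Q, Q, zero); no other remaining equation mentions Y1.
Bind Q := q(b). Substituting into the earlier bindings gives A := h(q(b), q(b), zero), P := q(b), Y1 := h(q(b), q(b), zero).
MGU = { N -> q(b), A -> h(q(b), q(b), zero), P -> q(b), Y1 -> h(q(b), q(b), zero), Q -> q(b) }, so Y1 -> h(q(b), q(b), zero).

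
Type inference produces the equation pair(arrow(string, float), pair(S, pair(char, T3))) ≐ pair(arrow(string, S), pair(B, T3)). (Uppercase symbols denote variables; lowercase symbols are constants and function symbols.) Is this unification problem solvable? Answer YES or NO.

NO

Decompose pair/2: arrow(string, float) ≐ arrow(string, S),  pair(S, pair(char, T3)) ≐ pair(B, T3).
Decompose arrow/2: string ≐ string,  float ≐ S.
Delete trivial equation string ≐ string.
Bind S := float; substituting into the remaining equation gives: pair(float, pair(char, T3)) ≐ pair(B, T3).
Decompose pair/2: float ≐ B,  pair(char, T3) ≐ T3.
Bind B := float; no other remaining equation mentions B.
Occurs check fails: T3 occurs in pair(char, T3); the equation T3 ≐ pair(char, T3) has no finite solution.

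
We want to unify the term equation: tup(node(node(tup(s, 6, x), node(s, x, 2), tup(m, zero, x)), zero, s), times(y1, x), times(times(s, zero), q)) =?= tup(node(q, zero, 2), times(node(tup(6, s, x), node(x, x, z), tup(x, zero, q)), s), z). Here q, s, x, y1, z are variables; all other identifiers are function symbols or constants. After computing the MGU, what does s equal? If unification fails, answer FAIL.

Decompose tup/3: node(node(tup(s, 6, x), node(s, x, 2), tup(m, zero, x)), zero, s) =?= node(q, zero, 2),  times(y1, x) =?= times(node(tup(6, s, x), node(x, x, z), tup(x, zero, q)), s),  times(times(s, zero), q) =?= z.
Decompose node/3: node(tup(s, 6, x), node(s, x, 2), tup(m, zero, x)) =?= q,  zero =?= zero,  s =?= 2.
Bind q := node(tup(s, 6, x), node(s, x, 2), tup(m, zero, x)); substituting into the 2 remaining equations that mention q gives: times(y1, x) =?= times(node(tup(6, s, x), node(x, x, z), tup(x, zero, node(tup(s, 6, x), node(s, x, 2), tup(m, zero, x)))), s),  times(times(s, zero), node(tup(s, 6, x), node(s, x, 2), tup(m, zero, x))) =?= z.
Delete trivial equation zero =?= zero.
Bind s := 2; substituting into the remaining equations gives: times(y1, x) =?= times(node(tup(6, 2, x), node(x, x, z), tup(x, zero, node(tup(2, 6, x), node(2, x, 2), tup(m, zero, x)))), 2),  times(times(2, zero), node(tup(2, 6, x), node(2, x, 2), tup(m, zero, x))) =?= z. Substituting into the earlier binding gives q := node(tup(2, 6, x), node(2, x, 2), tup(m, zero, x)).
Decompose times/2: y1 =?= node(tup(6, 2, x), node(x, x, z), tup(x, zero, node(tup(2, 6, x), node(2, x, 2), tup(m, zero, x)))),  x =?= 2.
Bind y1 := node(tup(6, 2, x), node(x, x, z), tup(x, zero, node(tup(2, 6, x), node(2, x, 2), tup(m, zero, x)))); no other remaining equation mentions y1.
Bind x := 2; substituting into the remaining equation gives: times(times(2, zero), node(tup(2, 6, 2), node(2, 2, 2), tup(m, zero, 2))) =?= z. Substituting into the earlier bindings gives q := node(tup(2, 6, 2), node(2, 2, 2), tup(m, zero, 2)), y1 := node(tup(6, 2, 2), node(2, 2, z), tup(2, zero, node(tup(2, 6, 2), node(2, 2, 2), tup(m, zero, 2)))).
Bind z := times(times(2, zero), node(tup(2, 6, 2), node(2, 2, 2), tup(m, zero, 2))). Substituting into the earlier binding gives y1 := node(tup(6, 2, 2), node(2, 2, times(times(2, zero), node(tup(2, 6, 2), node(2, 2, 2), tup(m, zero, 2)))), tup(2, zero, node(tup(2, 6, 2), node(2, 2, 2), tup(m, zero, 2)))).
MGU = { q ↦ node(tup(2, 6, 2), node(2, 2, 2), tup(m, zero, 2)), s ↦ 2, y1 ↦ node(tup(6, 2, 2), node(2, 2, times(times(2, zero), node(tup(2, 6, 2), node(2, 2, 2), tup(m, zero, 2)))), tup(2, zero, node(tup(2, 6, 2), node(2, 2, 2), tup(m, zero, 2)))), x ↦ 2, z ↦ times(times(2, zero), node(tup(2, 6, 2), node(2, 2, 2), tup(m, zero, 2))) }, so s ↦ 2.

2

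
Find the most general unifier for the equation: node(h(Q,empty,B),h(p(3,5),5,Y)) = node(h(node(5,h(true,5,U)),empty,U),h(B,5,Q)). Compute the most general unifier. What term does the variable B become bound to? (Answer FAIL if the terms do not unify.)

p(3,5)

Decompose node/2: h(Q,empty,B) = h(node(5,h(true,5,U)),empty,U),  h(p(3,5),5,Y) = h(B,5,Q).
Decompose h/3: Q = node(5,h(true,5,U)),  empty = empty,  B = U.
Bind Q := node(5,h(true,5,U)); substituting into the one remaining equation that mentions Q gives: h(p(3,5),5,Y) = h(B,5,node(5,h(true,5,U))).
Delete trivial equation empty = empty.
Bind B := U; substituting into the remaining equation gives: h(p(3,5),5,Y) = h(U,5,node(5,h(true,5,U))).
Decompose h/3: p(3,5) = U,  5 = 5,  Y = node(5,h(true,5,U)).
Bind U := p(3,5); substituting into the one remaining equation that mentions U gives: Y = node(5,h(true,5,p(3,5))). Substituting into the earlier bindings gives Q := node(5,h(true,5,p(3,5))), B := p(3,5).
Delete trivial equation 5 = 5.
Bind Y := node(5,h(true,5,p(3,5))).
MGU = { Q := node(5,h(true,5,p(3,5))), B := p(3,5), U := p(3,5), Y := node(5,h(true,5,p(3,5))) }, so B := p(3,5).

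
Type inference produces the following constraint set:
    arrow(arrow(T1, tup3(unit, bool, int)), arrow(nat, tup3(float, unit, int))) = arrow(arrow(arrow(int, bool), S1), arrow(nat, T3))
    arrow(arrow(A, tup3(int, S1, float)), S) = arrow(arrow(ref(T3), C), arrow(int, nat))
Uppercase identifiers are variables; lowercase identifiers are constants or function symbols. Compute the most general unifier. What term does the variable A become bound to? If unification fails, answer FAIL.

Decompose arrow/2: arrow(T1, tup3(unit, bool, int)) = arrow(arrow(int, bool), S1),  arrow(nat, tup3(float, unit, int)) = arrow(nat, T3).
Decompose arrow/2: T1 = arrow(int, bool),  tup3(unit, bool, int) = S1.
Bind T1 := arrow(int, bool); no other remaining equation mentions T1.
Bind S1 := tup3(unit, bool, int); substituting into the one remaining equation that mentions S1 gives: arrow(arrow(A, tup3(int, tup3(unit, bool, int), float)), S) = arrow(arrow(ref(T3), C), arrow(int, nat)).
Decompose arrow/2: nat = nat,  tup3(float, unit, int) = T3.
Delete trivial equation nat = nat.
Bind T3 := tup3(float, unit, int); substituting into the remaining equation gives: arrow(arrow(A, tup3(int, tup3(unit, bool, int), float)), S) = arrow(arrow(ref(tup3(float, unit, int)), C), arrow(int, nat)).
Decompose arrow/2: arrow(A, tup3(int, tup3(unit, bool, int), float)) = arrow(ref(tup3(float, unit, int)), C),  S = arrow(int, nat).
Decompose arrow/2: A = ref(tup3(float, unit, int)),  tup3(int, tup3(unit, bool, int), float) = C.
Bind A := ref(tup3(float, unit, int)); no other remaining equation mentions A.
Bind C := tup3(int, tup3(unit, bool, int), float); no other remaining equation mentions C.
Bind S := arrow(int, nat).
MGU = { T1 -> arrow(int, bool), S1 -> tup3(unit, bool, int), T3 -> tup3(float, unit, int), A -> ref(tup3(float, unit, int)), C -> tup3(int, tup3(unit, bool, int), float), S -> arrow(int, nat) }, so A -> ref(tup3(float, unit, int)).

ref(tup3(float, unit, int))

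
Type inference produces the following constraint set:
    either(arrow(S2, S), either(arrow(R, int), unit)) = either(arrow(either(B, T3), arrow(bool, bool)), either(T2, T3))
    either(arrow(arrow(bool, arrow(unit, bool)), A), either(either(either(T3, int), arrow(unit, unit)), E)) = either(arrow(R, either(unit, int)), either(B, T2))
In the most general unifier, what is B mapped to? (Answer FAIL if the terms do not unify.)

either(either(unit, int), arrow(unit, unit))

Decompose either/2: arrow(S2, S) = arrow(either(B, T3), arrow(bool, bool)),  either(arrow(R, int), unit) = either(T2, T3).
Decompose arrow/2: S2 = either(B, T3),  S = arrow(bool, bool).
Bind S2 := either(B, T3); no other remaining equation mentions S2.
Bind S := arrow(bool, bool); no other remaining equation mentions S.
Decompose either/2: arrow(R, int) = T2,  unit = T3.
Bind T2 := arrow(R, int); substituting into the one remaining equation that mentions T2 gives: either(arrow(arrow(bool, arrow(unit, bool)), A), either(either(either(T3, int), arrow(unit, unit)), E)) = either(arrow(R, either(unit, int)), either(B, arrow(R, int))).
Bind T3 := unit; substituting into the remaining equation gives: either(arrow(arrow(bool, arrow(unit, bool)), A), either(either(either(unit, int), arrow(unit, unit)), E)) = either(arrow(R, either(unit, int)), either(B, arrow(R, int))). Substituting into the earlier binding gives S2 := either(B, unit).
Decompose either/2: arrow(arrow(bool, arrow(unit, bool)), A) = arrow(R, either(unit, int)),  either(either(either(unit, int), arrow(unit, unit)), E) = either(B, arrow(R, int)).
Decompose arrow/2: arrow(bool, arrow(unit, bool)) = R,  A = either(unit, int).
Bind R := arrow(bool, arrow(unit, bool)); substituting into the one remaining equation that mentions R gives: either(either(either(unit, int), arrow(unit, unit)), E) = either(B, arrow(arrow(bool, arrow(unit, bool)), int)). Substituting into the earlier binding gives T2 := arrow(arrow(bool, arrow(unit, bool)), int).
Bind A := either(unit, int); no other remaining equation mentions A.
Decompose either/2: either(either(unit, int), arrow(unit, unit)) = B,  E = arrow(arrow(bool, arrow(unit, bool)), int).
Bind B := either(either(unit, int), arrow(unit, unit)); no other remaining equation mentions B. Substituting into the earlier binding gives S2 := either(either(either(unit, int), arrow(unit, unit)), unit).
Bind E := arrow(arrow(bool, arrow(unit, bool)), int).
MGU = { S2 ↦ either(either(either(unit, int), arrow(unit, unit)), unit), S ↦ arrow(bool, bool), T2 ↦ arrow(arrow(bool, arrow(unit, bool)), int), T3 ↦ unit, R ↦ arrow(bool, arrow(unit, bool)), A ↦ either(unit, int), B ↦ either(either(unit, int), arrow(unit, unit)), E ↦ arrow(arrow(bool, arrow(unit, bool)), int) }, so B ↦ either(either(unit, int), arrow(unit, unit)).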